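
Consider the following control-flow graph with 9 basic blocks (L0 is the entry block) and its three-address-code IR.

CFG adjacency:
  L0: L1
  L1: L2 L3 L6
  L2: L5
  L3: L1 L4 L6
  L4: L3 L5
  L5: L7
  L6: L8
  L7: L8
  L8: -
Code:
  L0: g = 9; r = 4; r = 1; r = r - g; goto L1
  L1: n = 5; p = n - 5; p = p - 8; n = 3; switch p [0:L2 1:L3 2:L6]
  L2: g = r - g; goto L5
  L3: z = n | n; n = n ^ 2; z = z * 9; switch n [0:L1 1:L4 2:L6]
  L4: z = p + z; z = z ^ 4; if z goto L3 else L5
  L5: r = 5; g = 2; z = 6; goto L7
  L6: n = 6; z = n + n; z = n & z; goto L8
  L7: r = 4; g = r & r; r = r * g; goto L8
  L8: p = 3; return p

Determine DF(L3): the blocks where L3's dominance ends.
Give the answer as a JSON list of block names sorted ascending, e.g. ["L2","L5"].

idom tree: L1←L0 L2←L1 L3←L1 L4←L3 L5←L1 L6←L1 L7←L5 L8←L1
Dom∩ at merges:
  L1: preds {L0,L3}: {L0} ∩ {L0,L1,L3} = {L0}; idom=L0
  L3: preds {L1,L4}: {L0,L1} ∩ {L0,L1,L3,L4} = {L0,L1}; idom=L1
  L5: preds {L2,L4}: {L0,L1,L2} ∩ {L0,L1,L3,L4} = {L0,L1}; idom=L1
  L6: preds {L1,L3}: {L0,L1} ∩ {L0,L1,L3} = {L0,L1}; idom=L1
  L8: preds {L6,L7}: {L0,L1,L6} ∩ {L0,L1,L5,L7} = {L0,L1}; idom=L1

DF derivation:
  L1←L0: walk · to L0
  L1←L3: walk L3→L1 to L0
  L3←L1: walk · to L1
  L3←L4: walk L4→L3 to L1
  L5←L2: walk L2 to L1
  L5←L4: walk L4→L3 to L1
  L6←L1: walk · to L1
  L6←L3: walk L3 to L1
  L8←L6: walk L6 to L1
  L8←L7: walk L7→L5 to L1
  DF(L0)=∅
  DF(L1)={L1}
  DF(L2)={L5}
  DF(L3)={L1,L3,L5,L6}
  DF(L4)={L3,L5}
  DF(L5)={L8}
  DF(L6)={L8}
  DF(L7)={L8}
  DF(L8)=∅

DF(L3) = ["L1", "L3", "L5", "L6"]

Answer: ["L1", "L3", "L5", "L6"]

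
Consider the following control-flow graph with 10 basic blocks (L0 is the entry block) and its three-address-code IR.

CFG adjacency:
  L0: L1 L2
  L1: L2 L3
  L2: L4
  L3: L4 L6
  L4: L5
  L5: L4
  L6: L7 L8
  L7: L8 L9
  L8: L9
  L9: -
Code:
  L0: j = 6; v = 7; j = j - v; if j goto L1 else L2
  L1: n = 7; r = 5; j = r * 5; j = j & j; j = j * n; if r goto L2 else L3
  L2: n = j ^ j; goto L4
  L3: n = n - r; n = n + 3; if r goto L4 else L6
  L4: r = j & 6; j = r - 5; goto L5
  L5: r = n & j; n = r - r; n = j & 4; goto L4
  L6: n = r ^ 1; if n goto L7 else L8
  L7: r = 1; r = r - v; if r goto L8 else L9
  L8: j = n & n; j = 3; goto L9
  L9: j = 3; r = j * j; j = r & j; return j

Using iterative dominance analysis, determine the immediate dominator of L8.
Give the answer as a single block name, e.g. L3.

Answer: L6

Derivation:
idom tree: L1←L0 L2←L0 L3←L1 L4←L0 L5←L4 L6←L3 L7←L6 L8←L6 L9←L6
Dom at joins:
  L2: preds {L0,L1}: {L0} ∩ {L0,L1} = {L0}; idom=L0
  L4: preds {L2,L3,L5}: {L0,L2} ∩ {L0,L1,L3} ∩ {L0,L4,L5} = {L0}; idom=L0
  L8: preds {L6,L7}: {L0,L1,L3,L6} ∩ {L0,L1,L3,L6,L7} = {L0,L1,L3,L6}; idom=L6
  L9: preds {L7,L8}: {L0,L1,L3,L6,L7} ∩ {L0,L1,L3,L6,L8} = {L0,L1,L3,L6}; idom=L6

idom(L8) = L6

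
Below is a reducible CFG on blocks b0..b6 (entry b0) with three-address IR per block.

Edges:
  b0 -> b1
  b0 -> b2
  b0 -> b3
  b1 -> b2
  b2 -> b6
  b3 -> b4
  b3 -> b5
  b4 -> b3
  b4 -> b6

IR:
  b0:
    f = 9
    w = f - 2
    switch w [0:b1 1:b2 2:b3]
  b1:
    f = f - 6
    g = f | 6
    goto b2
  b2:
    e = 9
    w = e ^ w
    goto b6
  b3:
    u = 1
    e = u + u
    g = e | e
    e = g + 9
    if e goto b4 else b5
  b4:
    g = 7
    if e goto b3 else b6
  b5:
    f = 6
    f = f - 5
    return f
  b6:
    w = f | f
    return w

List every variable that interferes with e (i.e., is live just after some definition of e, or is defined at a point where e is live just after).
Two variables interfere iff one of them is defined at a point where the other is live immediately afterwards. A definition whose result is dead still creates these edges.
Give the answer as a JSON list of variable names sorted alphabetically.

Answer: ["f", "g", "w"]

Working:
def/use:
  b0: {f,w} / ∅
  b1: {f,g} / {f}
  b2: {e,w} / {w}
  b3: {e,g,u} / ∅
  b4: {g} / {e}
  b5: {f} / ∅
  b6: {w} / {f}

Live sets:
  b0: in=∅ out={f,w}
  b1: in={f,w} out={f,w}
  b2: in={f,w} out={f}
  b3: in={f} out={e,f}
  b4: in={e,f} out={f}
  b5: in=∅ out=∅
  b6: in={f} out=∅

Conflict graph:
  e↔{f,g,w}
  f↔{e,g,u,w}
  g↔{e,f,w}
  u↔{f}
  w↔{e,f,g}

N(e) = ["f", "g", "w"]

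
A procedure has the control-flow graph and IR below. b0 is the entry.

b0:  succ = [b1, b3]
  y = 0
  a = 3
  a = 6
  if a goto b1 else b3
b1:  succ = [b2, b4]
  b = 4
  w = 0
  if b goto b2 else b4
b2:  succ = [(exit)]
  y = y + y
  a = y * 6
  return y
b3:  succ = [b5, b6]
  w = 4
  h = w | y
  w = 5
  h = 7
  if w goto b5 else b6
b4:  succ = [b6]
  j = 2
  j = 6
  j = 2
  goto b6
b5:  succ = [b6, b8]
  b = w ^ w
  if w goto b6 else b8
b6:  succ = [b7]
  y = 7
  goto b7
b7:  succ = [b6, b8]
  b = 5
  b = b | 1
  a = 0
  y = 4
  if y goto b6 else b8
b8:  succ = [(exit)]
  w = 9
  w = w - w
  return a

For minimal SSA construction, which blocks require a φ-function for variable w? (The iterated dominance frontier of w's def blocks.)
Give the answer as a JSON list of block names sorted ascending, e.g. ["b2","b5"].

Answer: ["b6", "b8"]

Working:
idom tree: b1←b0 b2←b1 b3←b0 b4←b1 b5←b3 b6←b0 b7←b6 b8←b0
Dom∩ at merges:
  b6: preds {b3,b4,b5,b7}: {b0,b3} ∩ {b0,b1,b4} ∩ {b0,b3,b5} ∩ {b0,b6,b7} = {b0}; idom=b0
  b8: preds {b5,b7}: {b0,b3,b5} ∩ {b0,b6,b7} = {b0}; idom=b0

DF walk-up:
  b6←b3: walk b3 to b0
  b6←b4: walk b4→b1 to b0
  b6←b5: walk b5→b3 to b0
  b6←b7: walk b7→b6 to b0
  b8←b5: walk b5→b3 to b0
  b8←b7: walk b7→b6 to b0
  b0 → ∅
  b1 → {b6}
  b2 → ∅
  b3 → {b6,b8}
  b4 → {b6}
  b5 → {b6,b8}
  b6 → {b6,b8}
  b7 → {b6,b8}
  b8 → ∅

φ for w: defs {b1,b3,b8}
  DF⁺ = {b6,b8}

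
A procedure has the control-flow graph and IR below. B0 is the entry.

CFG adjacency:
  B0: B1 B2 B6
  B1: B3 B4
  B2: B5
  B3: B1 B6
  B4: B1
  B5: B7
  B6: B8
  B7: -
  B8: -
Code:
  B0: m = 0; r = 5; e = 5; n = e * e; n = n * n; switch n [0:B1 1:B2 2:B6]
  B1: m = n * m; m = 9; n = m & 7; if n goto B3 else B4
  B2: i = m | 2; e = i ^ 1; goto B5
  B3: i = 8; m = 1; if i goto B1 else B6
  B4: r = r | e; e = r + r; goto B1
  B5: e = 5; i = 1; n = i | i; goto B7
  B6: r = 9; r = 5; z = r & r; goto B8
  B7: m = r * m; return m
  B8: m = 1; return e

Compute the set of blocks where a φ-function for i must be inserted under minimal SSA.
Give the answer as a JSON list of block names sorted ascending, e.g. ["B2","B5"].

Answer: ["B1", "B6"]

Working:
idom tree: B1←B0 B2←B0 B3←B1 B4←B1 B5←B2 B6←B0 B7←B5 B8←B6
Join-block Dom:
  B1: preds {B0,B3,B4}: {B0} ∩ {B0,B1,B3} ∩ {B0,B1,B4} = {B0}; idom=B0
  B6: preds {B0,B3}: {B0} ∩ {B0,B1,B3} = {B0}; idom=B0

Frontier:
  B1←B0: walk · to B0
  B1←B3: walk B3→B1 to B0
  B1←B4: walk B4→B1 to B0
  B6←B0: walk · to B0
  B6←B3: walk B3→B1 to B0
  DF(B0)=∅
  DF(B1)={B1,B6}
  DF(B2)=∅
  DF(B3)={B1,B6}
  DF(B4)={B1}
  DF(B5)=∅
  DF(B6)=∅
  DF(B7)=∅
  DF(B8)=∅

φ for i: defs {B2,B3,B5}
  DF⁺ = {B1,B6}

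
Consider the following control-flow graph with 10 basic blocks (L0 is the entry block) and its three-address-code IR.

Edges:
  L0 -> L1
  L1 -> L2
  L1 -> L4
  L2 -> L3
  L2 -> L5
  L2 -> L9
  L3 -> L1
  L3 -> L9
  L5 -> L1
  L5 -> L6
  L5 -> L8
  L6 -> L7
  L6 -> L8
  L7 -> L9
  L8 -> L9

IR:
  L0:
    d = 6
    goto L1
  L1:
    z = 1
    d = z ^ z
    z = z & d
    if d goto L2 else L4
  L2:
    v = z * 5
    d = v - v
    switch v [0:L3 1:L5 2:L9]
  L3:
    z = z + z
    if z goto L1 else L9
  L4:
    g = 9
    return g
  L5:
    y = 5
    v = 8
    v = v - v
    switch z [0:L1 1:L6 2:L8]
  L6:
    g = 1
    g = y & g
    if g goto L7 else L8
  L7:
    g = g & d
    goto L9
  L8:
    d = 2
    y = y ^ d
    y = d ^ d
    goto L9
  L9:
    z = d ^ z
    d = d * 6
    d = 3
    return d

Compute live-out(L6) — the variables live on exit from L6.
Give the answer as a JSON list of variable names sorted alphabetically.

Block summaries:
  L0: {d} / ∅
  L1: {d,z} / ∅
  L2: {d,v} / {z}
  L3: {z} / {z}
  L4: {g} / ∅
  L5: {v,y} / {z}
  L6: {g} / {y}
  L7: {g} / {d,g}
  L8: {d,y} / {y}
  L9: {d,z} / {d,z}

Liveness:
  L0 li=∅ lo=∅
  L1 li=∅ lo={z}
  L2 li={z} lo={d,z}
  L3 li={d,z} lo={d,z}
  L4 li=∅ lo=∅
  L5 li={d,z} lo={d,y,z}
  L6 li={d,y,z} lo={d,g,y,z}
  L7 li={d,g,z} lo={d,z}
  L8 li={y,z} lo={d,z}
  L9 li={d,z} lo=∅

live-out(L6) = ["d", "g", "y", "z"]

Answer: ["d", "g", "y", "z"]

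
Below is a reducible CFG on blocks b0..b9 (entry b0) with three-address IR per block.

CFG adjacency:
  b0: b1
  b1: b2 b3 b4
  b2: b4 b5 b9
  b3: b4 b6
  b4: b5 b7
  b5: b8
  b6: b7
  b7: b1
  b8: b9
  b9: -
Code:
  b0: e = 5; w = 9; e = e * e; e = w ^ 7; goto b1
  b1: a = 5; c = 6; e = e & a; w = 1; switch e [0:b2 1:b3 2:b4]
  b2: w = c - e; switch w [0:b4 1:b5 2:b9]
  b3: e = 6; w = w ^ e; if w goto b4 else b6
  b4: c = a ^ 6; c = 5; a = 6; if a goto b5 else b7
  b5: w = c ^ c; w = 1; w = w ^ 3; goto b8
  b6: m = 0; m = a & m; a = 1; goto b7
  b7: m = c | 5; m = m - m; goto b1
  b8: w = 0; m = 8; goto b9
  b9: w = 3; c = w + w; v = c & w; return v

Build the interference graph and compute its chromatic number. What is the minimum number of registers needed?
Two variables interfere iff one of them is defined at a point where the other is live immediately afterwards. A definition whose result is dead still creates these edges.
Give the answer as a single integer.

def/use:
  b0 def {e,w} use ∅
  b1 def {a,c,e,w} use {e}
  b2 def {w} use {c,e}
  b3 def {e,w} use {w}
  b4 def {a,c} use {a}
  b5 def {w} use {c}
  b6 def {a,m} use {a}
  b7 def {m} use {c}
  b8 def {m,w} use ∅
  b9 def {c,v,w} use ∅

Backward fixpoint:
  live b0: ∅→{e}
  live b1: {e}→{a,c,e,w}
  live b2: {a,c,e}→{a,c,e}
  live b3: {a,c,w}→{a,c,e}
  live b4: {a,e}→{c,e}
  live b5: {c}→∅
  live b6: {a,c,e}→{c,e}
  live b7: {c,e}→{e}
  live b8: ∅→∅
  live b9: ∅→∅

Conflict graph:
  a — {c,e,m,w}
  c — {a,e,m,w}
  e — {a,c,m,w}
  m — {a,c,e}
  v — ∅
  w — {a,c,e}

Colouring:
  {a,c,e,m} pairwise interfere (4-clique) ⇒ χ ≥ 4
  4-colouring: R0={a,v}  R1={c}  R2={e}  R3={m,w}
  χ = 4

Answer: 4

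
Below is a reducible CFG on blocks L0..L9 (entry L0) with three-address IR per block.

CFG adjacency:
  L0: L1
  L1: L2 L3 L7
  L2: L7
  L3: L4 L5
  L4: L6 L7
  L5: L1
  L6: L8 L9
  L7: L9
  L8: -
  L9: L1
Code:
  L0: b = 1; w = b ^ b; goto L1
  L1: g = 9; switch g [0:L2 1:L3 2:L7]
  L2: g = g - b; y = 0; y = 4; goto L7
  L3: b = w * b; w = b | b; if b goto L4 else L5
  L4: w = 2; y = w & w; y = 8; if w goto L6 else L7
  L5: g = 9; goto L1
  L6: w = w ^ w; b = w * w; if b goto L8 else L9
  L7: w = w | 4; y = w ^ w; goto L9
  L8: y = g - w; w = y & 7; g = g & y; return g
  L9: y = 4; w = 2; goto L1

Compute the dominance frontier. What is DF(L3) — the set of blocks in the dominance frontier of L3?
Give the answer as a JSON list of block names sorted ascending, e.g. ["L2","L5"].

idom tree: L1←L0 L2←L1 L3←L1 L4←L3 L5←L3 L6←L4 L7←L1 L8←L6 L9←L1
Join-block Dom:
  L1: preds {L0,L5,L9}: {L0} ∩ {L0,L1,L3,L5} ∩ {L0,L1,L9} = {L0}; idom=L0
  L7: preds {L1,L2,L4}: {L0,L1} ∩ {L0,L1,L2} ∩ {L0,L1,L3,L4} = {L0,L1}; idom=L1
  L9: preds {L6,L7}: {L0,L1,L3,L4,L6} ∩ {L0,L1,L7} = {L0,L1}; idom=L1

DF walk-up:
  join L1 pred L0: · stop@L0
  join L1 pred L5: L5→L3→L1 stop@L0
  join L1 pred L9: L9→L1 stop@L0
  join L7 pred L1: · stop@L1
  join L7 pred L2: L2 stop@L1
  join L7 pred L4: L4→L3 stop@L1
  join L9 pred L6: L6→L4→L3 stop@L1
  join L9 pred L7: L7 stop@L1
  DF(L0)=∅
  DF(L1)={L1}
  DF(L2)={L7}
  DF(L3)={L1,L7,L9}
  DF(L4)={L7,L9}
  DF(L5)={L1}
  DF(L6)={L9}
  DF(L7)={L9}
  DF(L8)=∅
  DF(L9)={L1}

DF(L3) = ["L1", "L7", "L9"]

Answer: ["L1", "L7", "L9"]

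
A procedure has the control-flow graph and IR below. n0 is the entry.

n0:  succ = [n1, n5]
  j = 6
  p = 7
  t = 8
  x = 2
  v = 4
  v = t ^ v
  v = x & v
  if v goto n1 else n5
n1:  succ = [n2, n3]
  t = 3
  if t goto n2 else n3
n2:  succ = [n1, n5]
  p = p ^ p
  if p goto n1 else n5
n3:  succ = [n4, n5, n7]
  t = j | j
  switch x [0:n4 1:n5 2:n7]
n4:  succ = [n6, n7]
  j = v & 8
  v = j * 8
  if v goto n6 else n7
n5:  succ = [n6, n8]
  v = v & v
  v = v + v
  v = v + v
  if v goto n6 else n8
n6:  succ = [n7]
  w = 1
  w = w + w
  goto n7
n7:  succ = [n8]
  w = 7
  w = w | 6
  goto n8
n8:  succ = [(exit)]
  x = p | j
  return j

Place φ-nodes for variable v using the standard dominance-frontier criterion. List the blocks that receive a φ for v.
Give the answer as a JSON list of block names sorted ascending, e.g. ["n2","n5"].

idom tree: n1←n0 n2←n1 n3←n1 n4←n3 n5←n0 n6←n0 n7←n0 n8←n0
Dom∩ at merges:
  n1: preds {n0,n2}: {n0} ∩ {n0,n1,n2} = {n0}; idom=n0
  n5: preds {n0,n2,n3}: {n0} ∩ {n0,n1,n2} ∩ {n0,n1,n3} = {n0}; idom=n0
  n6: preds {n4,n5}: {n0,n1,n3,n4} ∩ {n0,n5} = {n0}; idom=n0
  n7: preds {n3,n4,n6}: {n0,n1,n3} ∩ {n0,n1,n3,n4} ∩ {n0,n6} = {n0}; idom=n0
  n8: preds {n5,n7}: {n0,n5} ∩ {n0,n7} = {n0}; idom=n0

DF derivation:
  join n1 pred n0: · stop@n0
  join n1 pred n2: n2→n1 stop@n0
  join n5 pred n0: · stop@n0
  join n5 pred n2: n2→n1 stop@n0
  join n5 pred n3: n3→n1 stop@n0
  join n6 pred n4: n4→n3→n1 stop@n0
  join n6 pred n5: n5 stop@n0
  join n7 pred n3: n3→n1 stop@n0
  join n7 pred n4: n4→n3→n1 stop@n0
  join n7 pred n6: n6 stop@n0
  join n8 pred n5: n5 stop@n0
  join n8 pred n7: n7 stop@n0
  DF(n0)=∅
  DF(n1)={n1,n5,n6,n7}
  DF(n2)={n1,n5}
  DF(n3)={n5,n6,n7}
  DF(n4)={n6,n7}
  DF(n5)={n6,n8}
  DF(n6)={n7}
  DF(n7)={n8}
  DF(n8)=∅

φ for v: defs {n0,n4,n5}
  DF⁺ = {n6,n7,n8}

Answer: ["n6", "n7", "n8"]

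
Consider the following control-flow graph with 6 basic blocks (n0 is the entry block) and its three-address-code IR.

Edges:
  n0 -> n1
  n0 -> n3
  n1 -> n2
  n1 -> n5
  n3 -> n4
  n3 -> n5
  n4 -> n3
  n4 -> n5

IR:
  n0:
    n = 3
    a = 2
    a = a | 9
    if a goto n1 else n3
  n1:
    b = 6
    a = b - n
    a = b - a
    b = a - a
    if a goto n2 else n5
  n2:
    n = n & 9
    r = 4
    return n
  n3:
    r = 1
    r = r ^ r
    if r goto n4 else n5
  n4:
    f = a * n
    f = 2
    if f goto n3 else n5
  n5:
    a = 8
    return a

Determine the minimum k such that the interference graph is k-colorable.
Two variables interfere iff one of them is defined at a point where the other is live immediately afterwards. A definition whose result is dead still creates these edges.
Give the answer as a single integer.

Per-block:
  n0: def={a,n} ue=∅
  n1: def={a,b} ue={n}
  n2: def={n,r} ue={n}
  n3: def={r} ue=∅
  n4: def={f} ue={a,n}
  n5: def={a} ue=∅

Live sets:
  live n0: ∅→{a,n}
  live n1: {n}→{n}
  live n2: {n}→∅
  live n3: {a,n}→{a,n}
  live n4: {a,n}→{a,n}
  live n5: ∅→∅

Conflict graph:
  a: {b,f,n,r}
  b: {a,n}
  f: {a,n}
  n: {a,b,f,r}
  r: {a,n}

Registers:
  {a,b,n} pairwise interfere (3-clique) ⇒ χ ≥ 3
  3-colouring: c0={a}  c1={n}  c2={b,f,r}
  χ = 3

Answer: 3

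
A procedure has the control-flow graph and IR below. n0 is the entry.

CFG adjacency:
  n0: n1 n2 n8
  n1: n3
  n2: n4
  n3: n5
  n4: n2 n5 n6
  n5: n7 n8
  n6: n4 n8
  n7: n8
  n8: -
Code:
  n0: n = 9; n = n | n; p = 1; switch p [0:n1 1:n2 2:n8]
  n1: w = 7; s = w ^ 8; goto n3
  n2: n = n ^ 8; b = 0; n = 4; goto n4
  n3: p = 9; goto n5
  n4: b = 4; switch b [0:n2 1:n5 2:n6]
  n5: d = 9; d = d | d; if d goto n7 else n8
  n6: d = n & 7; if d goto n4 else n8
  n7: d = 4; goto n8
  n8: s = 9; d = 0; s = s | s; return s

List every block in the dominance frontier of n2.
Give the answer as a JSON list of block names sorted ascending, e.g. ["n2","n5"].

idom tree: n1←n0 n2←n0 n3←n1 n4←n2 n5←n0 n6←n4 n7←n5 n8←n0
Dom at joins:
  n2: preds {n0,n4}: {n0} ∩ {n0,n2,n4} = {n0}; idom=n0
  n4: preds {n2,n6}: {n0,n2} ∩ {n0,n2,n4,n6} = {n0,n2}; idom=n2
  n5: preds {n3,n4}: {n0,n1,n3} ∩ {n0,n2,n4} = {n0}; idom=n0
  n8: preds {n0,n5,n6,n7}: {n0} ∩ {n0,n5} ∩ {n0,n2,n4,n6} ∩ {n0,n5,n7} = {n0}; idom=n0

Frontier:
  join n2 pred n0: · stop@n0
  join n2 pred n4: n4→n2 stop@n0
  join n4 pred n2: · stop@n2
  join n4 pred n6: n6→n4 stop@n2
  join n5 pred n3: n3→n1 stop@n0
  join n5 pred n4: n4→n2 stop@n0
  join n8 pred n0: · stop@n0
  join n8 pred n5: n5 stop@n0
  join n8 pred n6: n6→n4→n2 stop@n0
  join n8 pred n7: n7→n5 stop@n0
  n0 → ∅
  n1 → {n5}
  n2 → {n2,n5,n8}
  n3 → {n5}
  n4 → {n2,n4,n5,n8}
  n5 → {n8}
  n6 → {n4,n8}
  n7 → {n8}
  n8 → ∅

DF(n2) = ["n2", "n5", "n8"]

Answer: ["n2", "n5", "n8"]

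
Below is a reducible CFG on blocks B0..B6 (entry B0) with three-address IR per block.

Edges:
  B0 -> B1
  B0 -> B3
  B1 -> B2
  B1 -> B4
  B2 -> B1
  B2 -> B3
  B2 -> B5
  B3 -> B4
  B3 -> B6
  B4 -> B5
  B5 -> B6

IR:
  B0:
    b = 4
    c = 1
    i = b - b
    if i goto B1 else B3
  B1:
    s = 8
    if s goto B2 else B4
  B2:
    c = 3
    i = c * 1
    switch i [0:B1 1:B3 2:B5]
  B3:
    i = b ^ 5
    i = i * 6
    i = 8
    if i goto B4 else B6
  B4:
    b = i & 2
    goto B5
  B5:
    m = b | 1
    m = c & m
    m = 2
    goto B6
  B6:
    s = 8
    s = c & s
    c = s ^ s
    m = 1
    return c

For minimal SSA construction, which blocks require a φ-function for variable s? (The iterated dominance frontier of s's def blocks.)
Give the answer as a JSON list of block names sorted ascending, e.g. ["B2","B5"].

Answer: ["B1", "B3", "B4", "B5", "B6"]

Analysis:
idom tree: B1←B0 B2←B1 B3←B0 B4←B0 B5←B0 B6←B0
Join-block Dom:
  B1: preds {B0,B2}: {B0} ∩ {B0,B1,B2} = {B0}; idom=B0
  B3: preds {B0,B2}: {B0} ∩ {B0,B1,B2} = {B0}; idom=B0
  B4: preds {B1,B3}: {B0,B1} ∩ {B0,B3} = {B0}; idom=B0
  B5: preds {B2,B4}: {B0,B1,B2} ∩ {B0,B4} = {B0}; idom=B0
  B6: preds {B3,B5}: {B0,B3} ∩ {B0,B5} = {B0}; idom=B0

Frontier:
  B1←B0: walk · to B0
  B1←B2: walk B2→B1 to B0
  B3←B0: walk · to B0
  B3←B2: walk B2→B1 to B0
  B4←B1: walk B1 to B0
  B4←B3: walk B3 to B0
  B5←B2: walk B2→B1 to B0
  B5←B4: walk B4 to B0
  B6←B3: walk B3 to B0
  B6←B5: walk B5 to B0
  DF(B0)=∅
  DF(B1)={B1,B3,B4,B5}
  DF(B2)={B1,B3,B5}
  DF(B3)={B4,B6}
  DF(B4)={B5}
  DF(B5)={B6}
  DF(B6)=∅

φ for s: defs {B1,B6}
  DF⁺ = {B1,B3,B4,B5,B6}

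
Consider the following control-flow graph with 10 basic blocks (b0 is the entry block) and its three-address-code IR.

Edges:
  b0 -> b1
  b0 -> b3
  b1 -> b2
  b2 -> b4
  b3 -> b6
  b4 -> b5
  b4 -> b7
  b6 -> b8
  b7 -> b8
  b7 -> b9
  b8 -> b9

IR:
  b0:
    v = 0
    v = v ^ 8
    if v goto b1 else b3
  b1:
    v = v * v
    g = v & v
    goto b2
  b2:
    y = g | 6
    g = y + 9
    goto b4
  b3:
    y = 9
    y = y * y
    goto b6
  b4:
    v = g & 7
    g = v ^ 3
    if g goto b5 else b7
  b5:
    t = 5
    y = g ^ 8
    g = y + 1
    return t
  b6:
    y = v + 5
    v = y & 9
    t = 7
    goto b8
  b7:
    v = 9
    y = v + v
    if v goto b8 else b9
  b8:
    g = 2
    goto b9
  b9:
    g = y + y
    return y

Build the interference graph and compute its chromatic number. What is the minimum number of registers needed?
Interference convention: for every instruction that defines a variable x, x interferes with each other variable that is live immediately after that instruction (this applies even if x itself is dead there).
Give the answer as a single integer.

Answer: 3

Derivation:
Per-block:
  b0 def {v} use ∅
  b1 def {g,v} use {v}
  b2 def {g,y} use {g}
  b3 def {y} use ∅
  b4 def {g,v} use {g}
  b5 def {g,t,y} use {g}
  b6 def {t,v,y} use {v}
  b7 def {v,y} use ∅
  b8 def {g} use ∅
  b9 def {g} use {y}

Liveness:
  b0 li=∅ lo={v}
  b1 li={v} lo={g}
  b2 li={g} lo={g}
  b3 li={v} lo={v}
  b4 li={g} lo={g}
  b5 li={g} lo=∅
  b6 li={v} lo={y}
  b7 li=∅ lo={y}
  b8 li={y} lo={y}
  b9 li={y} lo=∅

Conflict graph:
  g↔{t,y}
  t↔{g,y}
  v↔{y}
  y↔{g,t,v}

Chromatic number:
  lower bound: {g,t,y} mutually conflict ⇒ χ ≥ 3
  3-colouring: R0={y}  R1={g,v}  R2={t}
  χ = 3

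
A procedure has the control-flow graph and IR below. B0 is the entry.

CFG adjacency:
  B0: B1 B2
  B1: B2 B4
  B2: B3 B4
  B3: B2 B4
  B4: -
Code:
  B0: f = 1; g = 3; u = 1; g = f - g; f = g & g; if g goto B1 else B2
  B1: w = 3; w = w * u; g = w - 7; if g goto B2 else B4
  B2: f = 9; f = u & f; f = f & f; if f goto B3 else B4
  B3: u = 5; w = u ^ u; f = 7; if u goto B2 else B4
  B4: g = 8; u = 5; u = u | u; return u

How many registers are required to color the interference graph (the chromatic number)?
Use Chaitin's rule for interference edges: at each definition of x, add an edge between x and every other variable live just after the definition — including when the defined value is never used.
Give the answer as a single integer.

Per-block:
  B0 def {f,g,u} use ∅
  B1 def {g,w} use {u}
  B2 def {f} use {u}
  B3 def {f,u,w} use ∅
  B4 def {g,u} use ∅

Backward fixpoint:
  B0 li=∅ lo={u}
  B1 li={u} lo={u}
  B2 li={u} lo=∅
  B3 li=∅ lo={u}
  B4 li=∅ lo=∅

Conflict graph:
  f — {g,u}
  g — {f,u}
  u — {f,g,w}
  w — {u}

Registers:
  clique {f,g,u} ⇒ need ≥ 3
  3-colouring: R0={u}  R1={f,w}  R2={g}
  χ = 3

Answer: 3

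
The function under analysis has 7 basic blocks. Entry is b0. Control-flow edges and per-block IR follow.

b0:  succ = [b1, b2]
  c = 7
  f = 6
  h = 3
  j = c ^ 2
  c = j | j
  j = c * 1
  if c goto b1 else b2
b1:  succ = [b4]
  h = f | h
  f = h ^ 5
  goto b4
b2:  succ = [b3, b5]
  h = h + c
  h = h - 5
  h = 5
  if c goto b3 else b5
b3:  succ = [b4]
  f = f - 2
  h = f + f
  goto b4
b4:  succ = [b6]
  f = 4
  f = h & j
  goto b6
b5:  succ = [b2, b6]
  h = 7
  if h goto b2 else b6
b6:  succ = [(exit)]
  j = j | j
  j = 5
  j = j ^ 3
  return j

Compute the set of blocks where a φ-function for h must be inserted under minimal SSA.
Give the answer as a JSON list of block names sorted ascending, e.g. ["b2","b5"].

idom tree: b1←b0 b2←b0 b3←b2 b4←b0 b5←b2 b6←b0
Dom∩ at merges:
  b2: preds {b0,b5}: {b0} ∩ {b0,b2,b5} = {b0}; idom=b0
  b4: preds {b1,b3}: {b0,b1} ∩ {b0,b2,b3} = {b0}; idom=b0
  b6: preds {b4,b5}: {b0,b4} ∩ {b0,b2,b5} = {b0}; idom=b0

DF derivation:
  b2←b0: walk · to b0
  b2←b5: walk b5→b2 to b0
  b4←b1: walk b1 to b0
  b4←b3: walk b3→b2 to b0
  b6←b4: walk b4 to b0
  b6←b5: walk b5→b2 to b0
  b0 → ∅
  b1 → {b4}
  b2 → {b2,b4,b6}
  b3 → {b4}
  b4 → {b6}
  b5 → {b2,b6}
  b6 → ∅

φ for h: defs {b0,b1,b2,b3,b5}
  DF⁺ = {b2,b4,b6}

Answer: ["b2", "b4", "b6"]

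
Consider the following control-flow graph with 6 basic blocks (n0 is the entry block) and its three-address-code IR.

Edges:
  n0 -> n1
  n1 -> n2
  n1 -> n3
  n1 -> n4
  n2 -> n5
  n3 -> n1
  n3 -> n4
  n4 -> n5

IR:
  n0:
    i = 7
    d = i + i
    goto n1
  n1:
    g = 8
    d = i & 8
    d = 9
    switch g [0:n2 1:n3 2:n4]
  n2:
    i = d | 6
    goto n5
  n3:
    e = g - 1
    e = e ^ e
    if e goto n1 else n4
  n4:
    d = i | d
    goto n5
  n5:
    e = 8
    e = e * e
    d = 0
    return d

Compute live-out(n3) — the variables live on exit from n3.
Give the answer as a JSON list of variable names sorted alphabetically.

Block summaries:
  n0 def {d,i} use ∅
  n1 def {d,g} use {i}
  n2 def {i} use {d}
  n3 def {e} use {g}
  n4 def {d} use {d,i}
  n5 def {d,e} use ∅

Live sets:
  n0 li=∅ lo={i}
  n1 li={i} lo={d,g,i}
  n2 li={d} lo=∅
  n3 li={d,g,i} lo={d,i}
  n4 li={d,i} lo=∅
  n5 li=∅ lo=∅

live-out(n3) = ["d", "i"]

Answer: ["d", "i"]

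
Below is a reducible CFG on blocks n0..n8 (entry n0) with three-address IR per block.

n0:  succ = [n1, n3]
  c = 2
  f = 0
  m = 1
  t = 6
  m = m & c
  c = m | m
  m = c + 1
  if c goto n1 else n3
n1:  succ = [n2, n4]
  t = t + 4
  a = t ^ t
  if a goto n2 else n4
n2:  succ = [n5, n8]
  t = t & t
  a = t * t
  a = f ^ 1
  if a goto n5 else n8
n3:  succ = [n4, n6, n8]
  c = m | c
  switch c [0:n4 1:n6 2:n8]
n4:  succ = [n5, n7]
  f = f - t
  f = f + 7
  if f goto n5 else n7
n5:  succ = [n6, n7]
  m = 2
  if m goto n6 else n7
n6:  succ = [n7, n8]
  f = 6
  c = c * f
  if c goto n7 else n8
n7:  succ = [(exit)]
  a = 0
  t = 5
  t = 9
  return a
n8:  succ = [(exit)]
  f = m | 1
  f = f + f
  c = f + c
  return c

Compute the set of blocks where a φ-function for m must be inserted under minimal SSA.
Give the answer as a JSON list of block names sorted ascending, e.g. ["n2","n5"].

idom tree: n1←n0 n2←n1 n3←n0 n4←n0 n5←n0 n6←n0 n7←n0 n8←n0
Dom at joins:
  n4: preds {n1,n3}: {n0,n1} ∩ {n0,n3} = {n0}; idom=n0
  n5: preds {n2,n4}: {n0,n1,n2} ∩ {n0,n4} = {n0}; idom=n0
  n6: preds {n3,n5}: {n0,n3} ∩ {n0,n5} = {n0}; idom=n0
  n7: preds {n4,n5,n6}: {n0,n4} ∩ {n0,n5} ∩ {n0,n6} = {n0}; idom=n0
  n8: preds {n2,n3,n6}: {n0,n1,n2} ∩ {n0,n3} ∩ {n0,n6} = {n0}; idom=n0

DF walk-up:
  join n4 pred n1: n1 stop@n0
  join n4 pred n3: n3 stop@n0
  join n5 pred n2: n2→n1 stop@n0
  join n5 pred n4: n4 stop@n0
  join n6 pred n3: n3 stop@n0
  join n6 pred n5: n5 stop@n0
  join n7 pred n4: n4 stop@n0
  join n7 pred n5: n5 stop@n0
  join n7 pred n6: n6 stop@n0
  join n8 pred n2: n2→n1 stop@n0
  join n8 pred n3: n3 stop@n0
  join n8 pred n6: n6 stop@n0
  n0: DF=∅
  n1: DF={n4,n5,n8}
  n2: DF={n5,n8}
  n3: DF={n4,n6,n8}
  n4: DF={n5,n7}
  n5: DF={n6,n7}
  n6: DF={n7,n8}
  n7: DF=∅
  n8: DF=∅

φ for m: defs {n0,n5}
  DF⁺ = {n6,n7,n8}

Answer: ["n6", "n7", "n8"]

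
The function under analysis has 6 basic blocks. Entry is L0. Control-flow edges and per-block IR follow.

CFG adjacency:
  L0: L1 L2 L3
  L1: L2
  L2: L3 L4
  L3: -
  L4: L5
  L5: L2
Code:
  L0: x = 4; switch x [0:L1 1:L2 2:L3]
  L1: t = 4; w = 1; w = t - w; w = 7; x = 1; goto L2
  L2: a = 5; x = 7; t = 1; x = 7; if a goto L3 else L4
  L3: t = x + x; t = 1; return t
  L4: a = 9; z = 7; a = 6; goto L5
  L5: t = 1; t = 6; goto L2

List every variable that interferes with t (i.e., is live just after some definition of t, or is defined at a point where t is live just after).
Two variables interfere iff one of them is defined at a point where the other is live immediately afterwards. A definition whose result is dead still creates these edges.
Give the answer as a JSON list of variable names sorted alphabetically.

Block summaries:
  L0: {x} / ∅
  L1: {t,w,x} / ∅
  L2: {a,t,x} / ∅
  L3: {t} / {x}
  L4: {a,z} / ∅
  L5: {t} / ∅

Live sets:
  L0: in=∅ out={x}
  L1: in=∅ out=∅
  L2: in=∅ out={x}
  L3: in={x} out=∅
  L4: in=∅ out=∅
  L5: in=∅ out=∅

Conflict graph:
  a: {t,x}
  t: {a,w}
  w: {t}
  x: {a}
  z: ∅

N(t) = ["a", "w"]

Answer: ["a", "w"]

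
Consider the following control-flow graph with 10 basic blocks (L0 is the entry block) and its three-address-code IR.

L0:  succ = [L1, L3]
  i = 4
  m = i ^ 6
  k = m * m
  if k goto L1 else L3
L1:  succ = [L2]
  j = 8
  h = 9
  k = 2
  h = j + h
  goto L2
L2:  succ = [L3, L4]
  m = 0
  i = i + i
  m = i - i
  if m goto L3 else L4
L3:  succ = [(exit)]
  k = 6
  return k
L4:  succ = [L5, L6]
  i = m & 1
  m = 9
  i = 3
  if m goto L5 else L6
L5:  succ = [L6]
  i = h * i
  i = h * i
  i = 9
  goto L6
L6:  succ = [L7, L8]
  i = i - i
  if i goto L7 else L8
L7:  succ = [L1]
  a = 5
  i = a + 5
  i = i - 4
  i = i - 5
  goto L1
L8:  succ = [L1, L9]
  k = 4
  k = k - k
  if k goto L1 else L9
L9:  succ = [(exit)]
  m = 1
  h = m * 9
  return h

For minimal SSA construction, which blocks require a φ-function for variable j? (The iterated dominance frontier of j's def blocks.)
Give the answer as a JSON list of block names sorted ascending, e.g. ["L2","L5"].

Answer: ["L1", "L3"]

Derivation:
idom tree: L1←L0 L2←L1 L3←L0 L4←L2 L5←L4 L6←L4 L7←L6 L8←L6 L9←L8
Dom at joins:
  L1: preds {L0,L7,L8}: {L0} ∩ {L0,L1,L2,L4,L6,L7} ∩ {L0,L1,L2,L4,L6,L8} = {L0}; idom=L0
  L3: preds {L0,L2}: {L0} ∩ {L0,L1,L2} = {L0}; idom=L0
  L6: preds {L4,L5}: {L0,L1,L2,L4} ∩ {L0,L1,L2,L4,L5} = {L0,L1,L2,L4}; idom=L4

DF walk-up:
  L1←L0: walk · to L0
  L1←L7: walk L7→L6→L4→L2→L1 to L0
  L1←L8: walk L8→L6→L4→L2→L1 to L0
  L3←L0: walk · to L0
  L3←L2: walk L2→L1 to L0
  L6←L4: walk · to L4
  L6←L5: walk L5 to L4
  DF(L0)=∅
  DF(L1)={L1,L3}
  DF(L2)={L1,L3}
  DF(L3)=∅
  DF(L4)={L1}
  DF(L5)={L6}
  DF(L6)={L1}
  DF(L7)={L1}
  DF(L8)={L1}
  DF(L9)=∅

φ for j: defs {L1}
  DF⁺ = {L1,L3}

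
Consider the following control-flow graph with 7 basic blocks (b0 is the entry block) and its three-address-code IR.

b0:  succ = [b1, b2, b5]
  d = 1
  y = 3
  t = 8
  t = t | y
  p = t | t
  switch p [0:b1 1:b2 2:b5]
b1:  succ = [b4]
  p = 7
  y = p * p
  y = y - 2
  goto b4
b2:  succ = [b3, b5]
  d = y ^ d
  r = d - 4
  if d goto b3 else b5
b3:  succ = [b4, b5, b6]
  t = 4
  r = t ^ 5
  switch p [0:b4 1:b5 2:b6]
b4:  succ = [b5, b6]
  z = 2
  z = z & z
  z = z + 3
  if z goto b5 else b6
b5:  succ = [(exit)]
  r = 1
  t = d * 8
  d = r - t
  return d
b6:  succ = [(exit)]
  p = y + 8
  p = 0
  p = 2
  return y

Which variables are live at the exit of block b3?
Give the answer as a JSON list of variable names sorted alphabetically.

Answer: ["d", "y"]

Working:
Block summaries:
  b0: def={d,p,t,y} ue=∅
  b1: def={p,y} ue=∅
  b2: def={d,r} ue={d,y}
  b3: def={r,t} ue={p}
  b4: def={z} ue=∅
  b5: def={d,r,t} ue={d}
  b6: def={p} ue={y}

Live sets:
  b0 li=∅ lo={d,p,y}
  b1 li={d} lo={d,y}
  b2 li={d,p,y} lo={d,p,y}
  b3 li={d,p,y} lo={d,y}
  b4 li={d,y} lo={d,y}
  b5 li={d} lo=∅
  b6 li={y} lo=∅

live-out(b3) = ["d", "y"]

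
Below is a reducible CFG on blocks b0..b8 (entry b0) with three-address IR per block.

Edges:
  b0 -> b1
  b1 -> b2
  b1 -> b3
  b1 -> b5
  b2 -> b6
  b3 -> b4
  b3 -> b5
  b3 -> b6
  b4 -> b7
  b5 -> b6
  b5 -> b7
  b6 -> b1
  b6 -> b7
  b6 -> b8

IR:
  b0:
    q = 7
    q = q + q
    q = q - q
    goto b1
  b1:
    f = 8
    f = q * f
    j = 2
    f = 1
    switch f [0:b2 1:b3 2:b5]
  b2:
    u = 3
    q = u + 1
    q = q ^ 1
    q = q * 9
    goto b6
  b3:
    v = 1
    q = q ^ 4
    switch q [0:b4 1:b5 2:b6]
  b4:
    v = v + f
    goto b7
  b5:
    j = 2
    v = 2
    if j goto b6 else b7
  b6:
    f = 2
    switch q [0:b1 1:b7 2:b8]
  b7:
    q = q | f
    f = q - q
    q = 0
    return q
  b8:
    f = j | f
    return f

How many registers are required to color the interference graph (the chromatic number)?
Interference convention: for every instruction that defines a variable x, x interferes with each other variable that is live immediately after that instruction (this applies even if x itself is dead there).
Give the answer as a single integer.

def/use:
  b0 def {q} use ∅
  b1 def {f,j} use {q}
  b2 def {q,u} use ∅
  b3 def {q,v} use {q}
  b4 def {v} use {f,v}
  b5 def {j,v} use ∅
  b6 def {f} use {q}
  b7 def {f,q} use {f,q}
  b8 def {f} use {f,j}

Live sets:
  live b0: ∅→{q}
  live b1: {q}→{f,j,q}
  live b2: {j}→{j,q}
  live b3: {f,j,q}→{f,j,q,v}
  live b4: {f,q,v}→{f,q}
  live b5: {f,q}→{f,j,q}
  live b6: {j,q}→{f,j,q}
  live b7: {f,q}→∅
  live b8: {f,j}→∅

Interference:
  f — {j,q,v}
  j — {f,q,u,v}
  q — {f,j,v}
  u — {j}
  v — {f,j,q}

Chromatic number:
  lower bound: {f,j,q,v} mutually conflict ⇒ χ ≥ 4
  4-colouring: R0={j}  R1={f,u}  R2={q}  R3={v}
  χ = 4

Answer: 4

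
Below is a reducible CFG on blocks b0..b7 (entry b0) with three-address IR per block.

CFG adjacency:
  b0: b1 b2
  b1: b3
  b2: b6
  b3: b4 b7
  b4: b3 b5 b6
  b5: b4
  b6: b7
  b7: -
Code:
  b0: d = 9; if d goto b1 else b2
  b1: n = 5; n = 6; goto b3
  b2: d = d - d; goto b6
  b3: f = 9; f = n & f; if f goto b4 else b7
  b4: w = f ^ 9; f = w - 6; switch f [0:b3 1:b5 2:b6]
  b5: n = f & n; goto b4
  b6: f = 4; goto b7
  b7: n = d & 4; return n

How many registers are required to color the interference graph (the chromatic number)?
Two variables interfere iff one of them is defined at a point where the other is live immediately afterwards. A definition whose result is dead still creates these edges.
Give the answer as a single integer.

Answer: 3

Derivation:
def/use:
  b0: def={d} ue=∅
  b1: def={n} ue=∅
  b2: def={d} ue={d}
  b3: def={f} ue={n}
  b4: def={f,w} ue={f}
  b5: def={n} ue={f,n}
  b6: def={f} ue=∅
  b7: def={n} ue={d}

Backward fixpoint:
  live b0: ∅→{d}
  live b1: {d}→{d,n}
  live b2: {d}→{d}
  live b3: {d,n}→{d,f,n}
  live b4: {d,f,n}→{d,f,n}
  live b5: {d,f,n}→{d,f,n}
  live b6: {d}→{d}
  live b7: {d}→∅

Conflict graph:
  d — {f,n,w}
  f — {d,n}
  n — {d,f,w}
  w — {d,n}

Colouring:
  {d,f,n} pairwise interfere (3-clique) ⇒ χ ≥ 3
  assign d→c0 f→c2 n→c1 w→c2 — no edge inside a register ⇒ χ ≤ 3
  χ = 3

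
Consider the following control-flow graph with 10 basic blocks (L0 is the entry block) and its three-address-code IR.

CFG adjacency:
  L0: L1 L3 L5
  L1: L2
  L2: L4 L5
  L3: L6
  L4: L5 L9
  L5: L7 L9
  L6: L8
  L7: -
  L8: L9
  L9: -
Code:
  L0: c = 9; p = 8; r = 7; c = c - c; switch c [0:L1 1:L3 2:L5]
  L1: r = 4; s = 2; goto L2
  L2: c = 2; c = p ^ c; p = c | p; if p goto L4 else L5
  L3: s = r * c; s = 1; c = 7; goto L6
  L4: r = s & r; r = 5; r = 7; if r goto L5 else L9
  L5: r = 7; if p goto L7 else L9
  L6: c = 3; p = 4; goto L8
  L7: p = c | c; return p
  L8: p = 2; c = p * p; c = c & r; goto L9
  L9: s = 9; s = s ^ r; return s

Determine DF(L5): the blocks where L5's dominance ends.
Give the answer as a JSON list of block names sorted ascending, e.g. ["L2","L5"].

idom tree: L1←L0 L2←L1 L3←L0 L4←L2 L5←L0 L6←L3 L7←L5 L8←L6 L9←L0
Dom at joins:
  L5: preds {L0,L2,L4}: {L0} ∩ {L0,L1,L2} ∩ {L0,L1,L2,L4} = {L0}; idom=L0
  L9: preds {L4,L5,L8}: {L0,L1,L2,L4} ∩ {L0,L5} ∩ {L0,L3,L6,L8} = {L0}; idom=L0

DF walk-up:
  join L5 pred L0: · stop@L0
  join L5 pred L2: L2→L1 stop@L0
  join L5 pred L4: L4→L2→L1 stop@L0
  join L9 pred L4: L4→L2→L1 stop@L0
  join L9 pred L5: L5 stop@L0
  join L9 pred L8: L8→L6→L3 stop@L0
  L0 → ∅
  L1 → {L5,L9}
  L2 → {L5,L9}
  L3 → {L9}
  L4 → {L5,L9}
  L5 → {L9}
  L6 → {L9}
  L7 → ∅
  L8 → {L9}
  L9 → ∅

DF(L5) = ["L9"]

Answer: ["L9"]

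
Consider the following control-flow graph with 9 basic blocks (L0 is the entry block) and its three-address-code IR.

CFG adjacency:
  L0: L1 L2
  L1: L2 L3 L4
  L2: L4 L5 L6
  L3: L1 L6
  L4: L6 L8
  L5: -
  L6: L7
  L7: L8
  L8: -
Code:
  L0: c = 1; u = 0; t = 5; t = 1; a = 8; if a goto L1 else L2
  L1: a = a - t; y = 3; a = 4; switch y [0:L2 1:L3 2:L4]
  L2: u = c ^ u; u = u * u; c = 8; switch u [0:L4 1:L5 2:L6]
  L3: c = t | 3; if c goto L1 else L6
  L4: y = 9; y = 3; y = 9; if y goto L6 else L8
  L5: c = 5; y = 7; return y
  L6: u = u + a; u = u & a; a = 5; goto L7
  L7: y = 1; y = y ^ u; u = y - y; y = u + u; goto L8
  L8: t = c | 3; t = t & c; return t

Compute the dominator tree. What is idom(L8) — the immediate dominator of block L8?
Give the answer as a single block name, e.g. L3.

Answer: L0

Derivation:
idom tree: L1←L0 L2←L0 L3←L1 L4←L0 L5←L2 L6←L0 L7←L6 L8←L0
Dom at joins:
  L1: preds {L0,L3}: {L0} ∩ {L0,L1,L3} = {L0}; idom=L0
  L2: preds {L0,L1}: {L0} ∩ {L0,L1} = {L0}; idom=L0
  L4: preds {L1,L2}: {L0,L1} ∩ {L0,L2} = {L0}; idom=L0
  L6: preds {L2,L3,L4}: {L0,L2} ∩ {L0,L1,L3} ∩ {L0,L4} = {L0}; idom=L0
  L8: preds {L4,L7}: {L0,L4} ∩ {L0,L6,L7} = {L0}; idom=L0

idom(L8) = L0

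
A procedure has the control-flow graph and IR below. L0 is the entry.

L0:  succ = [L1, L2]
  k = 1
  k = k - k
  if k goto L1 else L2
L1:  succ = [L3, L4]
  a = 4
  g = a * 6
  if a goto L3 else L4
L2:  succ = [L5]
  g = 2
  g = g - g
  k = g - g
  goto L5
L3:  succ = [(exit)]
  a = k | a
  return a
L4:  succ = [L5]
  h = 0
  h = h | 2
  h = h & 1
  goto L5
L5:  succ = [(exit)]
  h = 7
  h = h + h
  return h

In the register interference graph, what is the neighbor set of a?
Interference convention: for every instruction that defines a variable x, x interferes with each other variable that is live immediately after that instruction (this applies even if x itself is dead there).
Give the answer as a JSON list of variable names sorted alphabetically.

Answer: ["g", "k"]

Analysis:
Per-block:
  L0 def {k} use ∅
  L1 def {a,g} use ∅
  L2 def {g,k} use ∅
  L3 def {a} use {a,k}
  L4 def {h} use ∅
  L5 def {h} use ∅

Backward fixpoint:
  L0: in=∅ out={k}
  L1: in={k} out={a,k}
  L2: in=∅ out=∅
  L3: in={a,k} out=∅
  L4: in=∅ out=∅
  L5: in=∅ out=∅

Interfere edges:
  a: {g,k}
  g: {a,k}
  h: ∅
  k: {a,g}

N(a) = ["g", "k"]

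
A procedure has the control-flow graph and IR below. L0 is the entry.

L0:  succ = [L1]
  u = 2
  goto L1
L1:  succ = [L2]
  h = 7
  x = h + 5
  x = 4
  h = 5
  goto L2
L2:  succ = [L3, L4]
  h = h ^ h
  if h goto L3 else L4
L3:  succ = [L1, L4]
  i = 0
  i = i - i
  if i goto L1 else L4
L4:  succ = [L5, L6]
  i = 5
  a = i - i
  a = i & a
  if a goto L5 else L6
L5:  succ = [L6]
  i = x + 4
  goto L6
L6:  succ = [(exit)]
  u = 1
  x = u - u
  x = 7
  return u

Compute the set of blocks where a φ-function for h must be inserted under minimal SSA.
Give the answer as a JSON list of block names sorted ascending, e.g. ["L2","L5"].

Answer: ["L1"]

Analysis:
idom tree: L1←L0 L2←L1 L3←L2 L4←L2 L5←L4 L6←L4
Dom∩ at merges:
  L1: preds {L0,L3}: {L0} ∩ {L0,L1,L2,L3} = {L0}; idom=L0
  L4: preds {L2,L3}: {L0,L1,L2} ∩ {L0,L1,L2,L3} = {L0,L1,L2}; idom=L2
  L6: preds {L4,L5}: {L0,L1,L2,L4} ∩ {L0,L1,L2,L4,L5} = {L0,L1,L2,L4}; idom=L4

DF derivation:
  L1←L0: walk · to L0
  L1←L3: walk L3→L2→L1 to L0
  L4←L2: walk · to L2
  L4←L3: walk L3 to L2
  L6←L4: walk · to L4
  L6←L5: walk L5 to L4
  L0: DF=∅
  L1: DF={L1}
  L2: DF={L1}
  L3: DF={L1,L4}
  L4: DF=∅
  L5: DF={L6}
  L6: DF=∅

φ for h: defs {L1,L2}
  DF⁺ = {L1}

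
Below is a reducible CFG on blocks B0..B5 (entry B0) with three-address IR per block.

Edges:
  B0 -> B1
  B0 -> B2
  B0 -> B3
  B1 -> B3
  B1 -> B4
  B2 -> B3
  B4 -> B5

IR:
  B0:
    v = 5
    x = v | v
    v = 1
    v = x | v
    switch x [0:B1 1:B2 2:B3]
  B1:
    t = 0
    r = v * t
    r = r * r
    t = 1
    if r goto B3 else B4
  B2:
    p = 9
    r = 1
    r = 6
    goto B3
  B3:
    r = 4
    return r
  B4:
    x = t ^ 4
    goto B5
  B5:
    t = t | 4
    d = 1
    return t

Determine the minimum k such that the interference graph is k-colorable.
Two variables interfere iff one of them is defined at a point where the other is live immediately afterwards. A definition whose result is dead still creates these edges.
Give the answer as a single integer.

Answer: 3

Derivation:
Block summaries:
  B0: {v,x} / ∅
  B1: {r,t} / {v}
  B2: {p,r} / ∅
  B3: {r} / ∅
  B4: {x} / {t}
  B5: {d,t} / {t}

Backward fixpoint:
  B0 li=∅ lo={v}
  B1 li={v} lo={t}
  B2 li=∅ lo=∅
  B3 li=∅ lo=∅
  B4 li={t} lo={t}
  B5 li={t} lo=∅

Interference:
  d: {t}
  p: ∅
  r: {t}
  t: {d,r,v,x}
  v: {t,x}
  x: {t,v}

Chromatic number:
  lower bound: {t,v,x} mutually conflict ⇒ χ ≥ 3
  3-colouring: r0={p,t}  r1={d,r,v}  r2={x}
  χ = 3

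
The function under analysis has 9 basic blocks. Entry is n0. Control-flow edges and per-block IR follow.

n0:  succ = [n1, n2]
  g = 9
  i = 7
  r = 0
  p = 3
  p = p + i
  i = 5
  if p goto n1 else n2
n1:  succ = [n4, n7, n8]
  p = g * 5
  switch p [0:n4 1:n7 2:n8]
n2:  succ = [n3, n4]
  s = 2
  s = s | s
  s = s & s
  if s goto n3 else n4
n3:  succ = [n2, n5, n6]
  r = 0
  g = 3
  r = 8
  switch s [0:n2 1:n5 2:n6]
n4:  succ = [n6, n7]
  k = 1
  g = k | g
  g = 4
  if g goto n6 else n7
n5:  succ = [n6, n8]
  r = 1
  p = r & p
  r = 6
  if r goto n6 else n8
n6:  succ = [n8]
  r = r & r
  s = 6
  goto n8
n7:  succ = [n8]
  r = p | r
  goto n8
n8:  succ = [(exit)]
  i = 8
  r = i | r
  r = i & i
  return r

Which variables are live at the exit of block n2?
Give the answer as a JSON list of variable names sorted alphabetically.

Answer: ["g", "p", "r", "s"]

Analysis:
Block summaries:
  n0 def {g,i,p,r} use ∅
  n1 def {p} use {g}
  n2 def {s} use ∅
  n3 def {g,r} use {s}
  n4 def {g,k} use {g}
  n5 def {p,r} use {p}
  n6 def {r,s} use {r}
  n7 def {r} use {p,r}
  n8 def {i,r} use {r}

Live sets:
  n0 li=∅ lo={g,p,r}
  n1 li={g,r} lo={g,p,r}
  n2 li={g,p,r} lo={g,p,r,s}
  n3 li={p,s} lo={g,p,r}
  n4 li={g,p,r} lo={p,r}
  n5 li={p} lo={r}
  n6 li={r} lo={r}
  n7 li={p,r} lo={r}
  n8 li={r} lo=∅

live-out(n2) = ["g", "p", "r", "s"]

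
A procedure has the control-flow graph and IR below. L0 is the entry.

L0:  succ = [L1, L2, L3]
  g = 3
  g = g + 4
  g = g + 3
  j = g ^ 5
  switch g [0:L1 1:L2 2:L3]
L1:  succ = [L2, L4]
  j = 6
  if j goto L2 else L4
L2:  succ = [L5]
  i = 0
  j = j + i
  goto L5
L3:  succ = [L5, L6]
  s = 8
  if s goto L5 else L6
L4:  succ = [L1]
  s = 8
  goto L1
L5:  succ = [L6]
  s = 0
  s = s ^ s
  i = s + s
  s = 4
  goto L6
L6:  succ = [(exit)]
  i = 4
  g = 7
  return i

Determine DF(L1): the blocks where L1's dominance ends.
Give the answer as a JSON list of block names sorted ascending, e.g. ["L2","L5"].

Answer: ["L1", "L2"]

Derivation:
idom tree: L1←L0 L2←L0 L3←L0 L4←L1 L5←L0 L6←L0
Join-block Dom:
  L1: preds {L0,L4}: {L0} ∩ {L0,L1,L4} = {L0}; idom=L0
  L2: preds {L0,L1}: {L0} ∩ {L0,L1} = {L0}; idom=L0
  L5: preds {L2,L3}: {L0,L2} ∩ {L0,L3} = {L0}; idom=L0
  L6: preds {L3,L5}: {L0,L3} ∩ {L0,L5} = {L0}; idom=L0

Frontier:
  L1←L0: walk · to L0
  L1←L4: walk L4→L1 to L0
  L2←L0: walk · to L0
  L2←L1: walk L1 to L0
  L5←L2: walk L2 to L0
  L5←L3: walk L3 to L0
  L6←L3: walk L3 to L0
  L6←L5: walk L5 to L0
  DF(L0)=∅
  DF(L1)={L1,L2}
  DF(L2)={L5}
  DF(L3)={L5,L6}
  DF(L4)={L1}
  DF(L5)={L6}
  DF(L6)=∅

DF(L1) = ["L1", "L2"]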